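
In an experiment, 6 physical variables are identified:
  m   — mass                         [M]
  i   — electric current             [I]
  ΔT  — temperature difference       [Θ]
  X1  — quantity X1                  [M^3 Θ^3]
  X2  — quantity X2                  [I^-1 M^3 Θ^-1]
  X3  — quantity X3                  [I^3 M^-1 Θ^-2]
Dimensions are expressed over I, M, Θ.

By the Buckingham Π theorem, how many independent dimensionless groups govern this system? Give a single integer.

3

Dimensional matrix (I×M×Θ by m×i×ΔT×X1×X2×X3):
  I: [ 0  1  0  0 -1  3]
  M: [ 1  0  0  3  3 -1]
  Θ: [ 0  0  1  3 -1 -2]
Echelon form has 3 nonzero rows (pivots: m,i,ΔT)
6 vars − rank 3 = 3 Π groups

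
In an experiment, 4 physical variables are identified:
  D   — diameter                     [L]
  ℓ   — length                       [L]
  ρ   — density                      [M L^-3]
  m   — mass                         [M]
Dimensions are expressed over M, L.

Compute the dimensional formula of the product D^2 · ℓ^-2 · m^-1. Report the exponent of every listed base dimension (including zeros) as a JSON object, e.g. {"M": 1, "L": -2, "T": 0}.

{"M": -1, "L": 0}

Dimensional matrix (M×L by D×ℓ×ρ×m):
  M: [ 0  0  1  1]
  L: [ 1  1 -3  0]
  [M]: (2)·0+(-2)·0+(-1)·1 = -1
  [L]: (2)·1+(-2)·1+(-1)·0 = 0
⇒ M^-1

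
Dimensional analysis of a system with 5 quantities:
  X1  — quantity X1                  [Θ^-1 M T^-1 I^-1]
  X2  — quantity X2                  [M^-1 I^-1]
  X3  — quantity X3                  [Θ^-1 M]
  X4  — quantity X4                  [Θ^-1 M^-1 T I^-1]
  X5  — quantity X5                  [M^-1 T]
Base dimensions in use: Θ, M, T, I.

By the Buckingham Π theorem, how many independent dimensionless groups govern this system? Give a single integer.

Dimensional matrix (Θ×M×T×I by X1×X2×X3×X4×X5):
  Θ: [-1  0 -1 -1  0]
  M: [ 1 -1  1 -1 -1]
  T: [-1  0  0  1  1]
  I: [-1 -1  0 -1  0]
RREF → pivots at {X1,X2,X3} ⇒ r = 3
Π count = n − r = 5 − 3 = 2

2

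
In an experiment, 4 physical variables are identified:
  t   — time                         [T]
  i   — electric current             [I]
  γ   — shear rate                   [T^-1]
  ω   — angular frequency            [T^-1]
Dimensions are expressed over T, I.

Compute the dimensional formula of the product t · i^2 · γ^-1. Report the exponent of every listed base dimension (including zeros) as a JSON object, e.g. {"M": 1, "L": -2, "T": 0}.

{"T": 2, "I": 2}

Write exponents as rows T,I / cols t,i,γ,ω:
  T: [ 1  0 -1 -1]
  I: [ 0  1  0  0]
  [T]: (1)·1+(2)·0+(-1)·-1 = 2
  [I]: (1)·0+(2)·1+(-1)·0 = 2
⇒ T^2 I^2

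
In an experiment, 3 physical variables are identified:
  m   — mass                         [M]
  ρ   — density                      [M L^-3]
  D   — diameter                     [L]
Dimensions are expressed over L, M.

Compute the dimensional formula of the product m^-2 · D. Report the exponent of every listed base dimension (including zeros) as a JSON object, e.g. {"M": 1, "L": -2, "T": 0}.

Write exponents as rows L,M / cols m,ρ,D:
  L: [ 0 -3  1]
  M: [ 1  1  0]
  [L]: (-2)·0+(1)·1 = 1
  [M]: (-2)·1+(1)·0 = -2
⇒ L M^-2

{"L": 1, "M": -2}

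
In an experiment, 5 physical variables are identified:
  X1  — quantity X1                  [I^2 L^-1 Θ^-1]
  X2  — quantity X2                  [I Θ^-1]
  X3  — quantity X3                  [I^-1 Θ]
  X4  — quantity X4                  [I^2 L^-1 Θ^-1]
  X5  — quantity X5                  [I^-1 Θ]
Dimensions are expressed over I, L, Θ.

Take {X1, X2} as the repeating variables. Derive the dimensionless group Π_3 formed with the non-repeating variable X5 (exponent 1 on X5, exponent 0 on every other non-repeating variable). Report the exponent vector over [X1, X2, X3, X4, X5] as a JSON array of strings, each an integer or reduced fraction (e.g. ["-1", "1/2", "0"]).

["0", "1", "0", "0", "1"]

Exponent matrix [I,L,Θ] × [X1,X2,X3,X4,X5]:
  I: [ 2  1 -1  2 -1]
  L: [-1  0  0 -1  0]
  Θ: [-1 -1  1 -1  1]
Echelon form has 2 nonzero rows (pivots: X1,X2)
Repeat: X1,X2; free: X3,X4,X5
RREF:
  r0: [   1    0    0    1    0]
  r1: [   0    1   -1    0   -1]
  r2: [   0    0    0    0    0]
Fix exponent of X5 at 1, X3 at 0, X4 at 0; solve each RREF row for its pivot's exponent:
  r0: exp(X1) + (0)·1 = 0 ⇒ exp(X1) = 0
  r1: exp(X2) + (-1)·1 = 0 ⇒ exp(X2) = 1
Π_3 = X2 · X5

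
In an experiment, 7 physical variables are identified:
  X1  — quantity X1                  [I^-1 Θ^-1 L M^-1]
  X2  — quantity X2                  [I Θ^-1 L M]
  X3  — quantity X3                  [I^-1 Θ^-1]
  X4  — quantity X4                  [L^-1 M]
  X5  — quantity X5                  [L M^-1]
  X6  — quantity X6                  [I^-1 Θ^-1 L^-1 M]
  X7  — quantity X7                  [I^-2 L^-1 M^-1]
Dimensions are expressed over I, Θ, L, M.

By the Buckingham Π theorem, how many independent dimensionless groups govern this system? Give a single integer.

Exponent matrix [I,Θ,L,M] × [X1,X2,X3,X4,X5,X6,X7]:
  I: [-1  1 -1  0  0 -1 -2]
  Θ: [-1 -1 -1  0  0 -1  0]
  L: [ 1  1  0 -1  1 -1 -1]
  M: [-1  1  0  1 -1  1 -1]
RREF → pivots at {X1,X2,X3} ⇒ r = 3
Π count = n − r = 7 − 3 = 4

4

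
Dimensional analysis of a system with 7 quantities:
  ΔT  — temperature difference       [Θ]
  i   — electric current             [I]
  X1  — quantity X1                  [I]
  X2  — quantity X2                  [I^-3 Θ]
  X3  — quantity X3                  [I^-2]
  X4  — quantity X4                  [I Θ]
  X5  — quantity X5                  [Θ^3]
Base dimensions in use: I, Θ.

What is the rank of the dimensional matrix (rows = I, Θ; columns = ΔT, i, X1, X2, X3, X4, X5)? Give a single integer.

Exponent matrix [I,Θ] × [ΔT,i,X1,X2,X3,X4,X5]:
  I: [ 0  1  1 -3 -2  1  0]
  Θ: [ 1  0  0  1  0  1  3]
Row reduction gives pivot columns ΔT,i; rank = 2

2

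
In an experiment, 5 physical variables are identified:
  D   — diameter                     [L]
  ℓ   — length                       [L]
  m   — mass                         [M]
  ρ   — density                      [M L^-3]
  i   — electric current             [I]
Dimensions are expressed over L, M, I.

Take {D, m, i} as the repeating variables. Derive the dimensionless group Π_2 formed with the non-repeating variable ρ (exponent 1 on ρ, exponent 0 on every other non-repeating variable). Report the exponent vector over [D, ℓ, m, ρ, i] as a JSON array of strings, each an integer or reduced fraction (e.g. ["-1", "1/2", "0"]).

Exponent matrix [L,M,I] × [D,ℓ,m,ρ,i]:
  L: [ 1  1  0 -3  0]
  M: [ 0  0  1  1  0]
  I: [ 0  0  0  0  1]
Row reduction gives pivot columns D,m,i; rank = 3
Pivot set = {D,m,i}, free = {ℓ,ρ}
RREF:
  r0: [   1    1    0   -3    0]
  r1: [   0    0    1    1    0]
  r2: [   0    0    0    0    1]
Fix exponent of ρ at 1, ℓ at 0; solve each RREF row for its pivot's exponent:
  r0: exp(D) + (-3)·1 = 0 ⇒ exp(D) = 3
  r1: exp(m) + (1)·1 = 0 ⇒ exp(m) = -1
  r2: exp(i) + (0)·1 = 0 ⇒ exp(i) = 0
Π_2 = D^3 · m^-1 · ρ

["3", "0", "-1", "1", "0"]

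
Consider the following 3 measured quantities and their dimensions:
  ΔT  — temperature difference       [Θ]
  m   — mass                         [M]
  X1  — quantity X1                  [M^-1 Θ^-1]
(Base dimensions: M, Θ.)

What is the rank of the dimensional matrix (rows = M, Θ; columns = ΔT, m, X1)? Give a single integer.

Write exponents as rows M,Θ / cols ΔT,m,X1:
  M: [ 0  1 -1]
  Θ: [ 1  0 -1]
RREF → pivots at {ΔT,m} ⇒ r = 2

2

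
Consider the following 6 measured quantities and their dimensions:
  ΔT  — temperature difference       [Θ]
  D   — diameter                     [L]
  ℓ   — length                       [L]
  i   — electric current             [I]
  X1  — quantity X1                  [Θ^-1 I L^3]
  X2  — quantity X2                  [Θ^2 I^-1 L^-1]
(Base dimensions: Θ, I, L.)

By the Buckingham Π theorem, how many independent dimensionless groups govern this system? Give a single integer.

Exponent matrix [Θ,I,L] × [ΔT,D,ℓ,i,X1,X2]:
  Θ: [ 1  0  0  0 -1  2]
  I: [ 0  0  0  1  1 -1]
  L: [ 0  1  1  0  3 -1]
Row reduction gives pivot columns ΔT,D,i; rank = 3
Π count = n − r = 6 − 3 = 3

3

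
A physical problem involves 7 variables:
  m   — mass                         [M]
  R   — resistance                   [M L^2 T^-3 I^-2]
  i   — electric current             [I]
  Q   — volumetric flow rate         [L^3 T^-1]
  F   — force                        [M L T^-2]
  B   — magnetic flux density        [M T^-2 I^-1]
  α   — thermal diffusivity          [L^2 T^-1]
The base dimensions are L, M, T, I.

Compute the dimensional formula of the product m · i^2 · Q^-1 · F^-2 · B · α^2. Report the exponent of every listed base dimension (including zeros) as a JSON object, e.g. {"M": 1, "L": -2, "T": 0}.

{"L": -1, "M": 0, "T": 1, "I": 1}

Dimensional matrix (L×M×T×I by m×R×i×Q×F×B×α):
  L: [ 0  2  0  3  1  0  2]
  M: [ 1  1  0  0  1  1  0]
  T: [ 0 -3  0 -1 -2 -2 -1]
  I: [ 0 -2  1  0  0 -1  0]
  [L]: (1)·0+(2)·0+(-1)·3+(-2)·1+(1)·0+(2)·2 = -1
  [M]: (1)·1+(2)·0+(-1)·0+(-2)·1+(1)·1+(2)·0 = 0
  [T]: (1)·0+(2)·0+(-1)·-1+(-2)·-2+(1)·-2+(2)·-1 = 1
  [I]: (1)·0+(2)·1+(-1)·0+(-2)·0+(1)·-1+(2)·0 = 1
⇒ L^-1 T I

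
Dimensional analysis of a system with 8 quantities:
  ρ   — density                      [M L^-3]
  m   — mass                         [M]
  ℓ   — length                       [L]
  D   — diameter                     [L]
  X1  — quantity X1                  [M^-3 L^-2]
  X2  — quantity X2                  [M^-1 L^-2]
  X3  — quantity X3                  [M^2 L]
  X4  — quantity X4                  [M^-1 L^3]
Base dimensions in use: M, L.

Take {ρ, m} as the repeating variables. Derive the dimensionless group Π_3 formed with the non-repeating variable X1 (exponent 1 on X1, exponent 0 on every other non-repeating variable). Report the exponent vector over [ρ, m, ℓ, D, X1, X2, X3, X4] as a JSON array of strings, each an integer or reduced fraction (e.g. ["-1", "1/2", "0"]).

Write exponents as rows M,L / cols ρ,m,ℓ,D,X1,X2,X3,X4:
  M: [ 1  1  0  0 -3 -1  2 -1]
  L: [-3  0  1  1 -2 -2  1  3]
Row reduction gives pivot columns ρ,m; rank = 2
Pivot set = {ρ,m}, free = {ℓ,D,X1,X2,X3,X4}
RREF:
  r0: [   1    0 -1/3 -1/3  2/3  2/3 -1/3   -1]
  r1: [   0    1  1/3  1/3 -11/3 -5/3  7/3    0]
Fix exponent of X1 at 1, ℓ at 0, D at 0, X2 at 0, X3 at 0, X4 at 0; solve each RREF row for its pivot's exponent:
  r0: exp(ρ) + (2/3)·1 = 0 ⇒ exp(ρ) = -2/3
  r1: exp(m) + (-11/3)·1 = 0 ⇒ exp(m) = 11/3
Π_3 = ρ^(-2/3) · m^(11/3) · X1

["-2/3", "11/3", "0", "0", "1", "0", "0", "0"]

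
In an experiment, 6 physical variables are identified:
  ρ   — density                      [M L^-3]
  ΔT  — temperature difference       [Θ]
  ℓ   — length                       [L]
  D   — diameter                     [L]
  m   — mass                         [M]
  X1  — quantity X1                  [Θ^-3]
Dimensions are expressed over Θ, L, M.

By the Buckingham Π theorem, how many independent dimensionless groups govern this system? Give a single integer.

3

Write exponents as rows Θ,L,M / cols ρ,ΔT,ℓ,D,m,X1:
  Θ: [ 0  1  0  0  0 -3]
  L: [-3  0  1  1  0  0]
  M: [ 1  0  0  0  1  0]
Row reduction gives pivot columns ρ,ΔT,ℓ; rank = 3
6 vars − rank 3 = 3 Π groups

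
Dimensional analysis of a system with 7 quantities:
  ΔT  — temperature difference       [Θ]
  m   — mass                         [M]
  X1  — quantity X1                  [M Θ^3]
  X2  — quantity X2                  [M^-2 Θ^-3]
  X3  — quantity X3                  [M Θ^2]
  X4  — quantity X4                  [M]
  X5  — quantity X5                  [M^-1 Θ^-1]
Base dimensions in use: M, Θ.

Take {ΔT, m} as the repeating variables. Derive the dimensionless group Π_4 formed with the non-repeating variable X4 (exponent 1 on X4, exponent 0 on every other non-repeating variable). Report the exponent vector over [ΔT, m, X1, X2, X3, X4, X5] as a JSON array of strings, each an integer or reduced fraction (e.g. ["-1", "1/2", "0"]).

["0", "-1", "0", "0", "0", "1", "0"]

Dimensional matrix (M×Θ by ΔT×m×X1×X2×X3×X4×X5):
  M: [ 0  1  1 -2  1  1 -1]
  Θ: [ 1  0  3 -3  2  0 -1]
Row reduction gives pivot columns ΔT,m; rank = 2
Pivot set = {ΔT,m}, free = {X1,X2,X3,X4,X5}
RREF:
  r0: [   1    0    3   -3    2    0   -1]
  r1: [   0    1    1   -2    1    1   -1]
Fix exponent of X4 at 1, X1 at 0, X2 at 0, X3 at 0, X5 at 0; solve each RREF row for its pivot's exponent:
  r0: exp(ΔT) + (0)·1 = 0 ⇒ exp(ΔT) = 0
  r1: exp(m) + (1)·1 = 0 ⇒ exp(m) = -1
Π_4 = m^-1 · X4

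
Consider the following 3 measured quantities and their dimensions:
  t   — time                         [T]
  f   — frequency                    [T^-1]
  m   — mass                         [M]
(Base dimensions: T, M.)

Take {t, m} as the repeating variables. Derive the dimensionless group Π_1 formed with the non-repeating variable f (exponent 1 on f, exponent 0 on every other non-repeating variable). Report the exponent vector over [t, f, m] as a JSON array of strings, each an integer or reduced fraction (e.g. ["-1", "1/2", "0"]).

Exponent matrix [T,M] × [t,f,m]:
  T: [ 1 -1  0]
  M: [ 0  0  1]
RREF → pivots at {t,m} ⇒ r = 2
Pivot set = {t,m}, free = {f}
RREF:
  r0: [   1   -1    0]
  r1: [   0    0    1]
Fix exponent of f at 1; solve each RREF row for its pivot's exponent:
  r0: exp(t) + (-1)·1 = 0 ⇒ exp(t) = 1
  r1: exp(m) + (0)·1 = 0 ⇒ exp(m) = 0
Π_1 = t · f

["1", "1", "0"]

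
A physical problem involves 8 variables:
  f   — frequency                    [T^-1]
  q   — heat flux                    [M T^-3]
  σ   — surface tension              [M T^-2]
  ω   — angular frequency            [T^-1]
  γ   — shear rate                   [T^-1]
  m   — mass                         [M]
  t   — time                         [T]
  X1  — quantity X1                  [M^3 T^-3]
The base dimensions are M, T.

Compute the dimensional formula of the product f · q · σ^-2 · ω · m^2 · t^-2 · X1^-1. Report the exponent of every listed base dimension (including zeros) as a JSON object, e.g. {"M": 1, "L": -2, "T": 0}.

{"M": -2, "T": 0}

Dimensional matrix (M×T by f×q×σ×ω×γ×m×t×X1):
  M: [ 0  1  1  0  0  1  0  3]
  T: [-1 -3 -2 -1 -1  0  1 -3]
  [M]: (1)·0+(1)·1+(-2)·1+(1)·0+(2)·1+(-2)·0+(-1)·3 = -2
  [T]: (1)·-1+(1)·-3+(-2)·-2+(1)·-1+(2)·0+(-2)·1+(-1)·-3 = 0
⇒ M^-2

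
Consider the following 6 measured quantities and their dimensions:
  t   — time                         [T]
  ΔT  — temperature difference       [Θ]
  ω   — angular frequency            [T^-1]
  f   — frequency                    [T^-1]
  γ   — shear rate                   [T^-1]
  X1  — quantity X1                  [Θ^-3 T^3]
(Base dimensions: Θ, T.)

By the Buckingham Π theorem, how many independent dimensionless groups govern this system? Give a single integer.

Dimensional matrix (Θ×T by t×ΔT×ω×f×γ×X1):
  Θ: [ 0  1  0  0  0 -3]
  T: [ 1  0 -1 -1 -1  3]
Echelon form has 2 nonzero rows (pivots: t,ΔT)
6 vars − rank 2 = 4 Π groups

4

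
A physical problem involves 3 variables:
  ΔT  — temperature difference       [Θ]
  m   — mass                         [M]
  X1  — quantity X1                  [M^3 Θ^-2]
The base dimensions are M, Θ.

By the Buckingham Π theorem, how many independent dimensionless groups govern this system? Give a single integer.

1

Write exponents as rows M,Θ / cols ΔT,m,X1:
  M: [ 0  1  3]
  Θ: [ 1  0 -2]
Echelon form has 2 nonzero rows (pivots: ΔT,m)
3 vars − rank 2 = 1 Π group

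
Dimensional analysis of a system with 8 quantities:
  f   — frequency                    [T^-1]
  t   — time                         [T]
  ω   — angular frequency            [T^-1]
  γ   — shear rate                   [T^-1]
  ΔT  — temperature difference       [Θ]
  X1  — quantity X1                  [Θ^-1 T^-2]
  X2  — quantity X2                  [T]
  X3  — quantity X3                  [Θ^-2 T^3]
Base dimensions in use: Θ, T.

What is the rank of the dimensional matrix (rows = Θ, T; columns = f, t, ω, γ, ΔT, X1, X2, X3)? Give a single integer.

Write exponents as rows Θ,T / cols f,t,ω,γ,ΔT,X1,X2,X3:
  Θ: [ 0  0  0  0  1 -1  0 -2]
  T: [-1  1 -1 -1  0 -2  1  3]
Echelon form has 2 nonzero rows (pivots: f,ΔT)

2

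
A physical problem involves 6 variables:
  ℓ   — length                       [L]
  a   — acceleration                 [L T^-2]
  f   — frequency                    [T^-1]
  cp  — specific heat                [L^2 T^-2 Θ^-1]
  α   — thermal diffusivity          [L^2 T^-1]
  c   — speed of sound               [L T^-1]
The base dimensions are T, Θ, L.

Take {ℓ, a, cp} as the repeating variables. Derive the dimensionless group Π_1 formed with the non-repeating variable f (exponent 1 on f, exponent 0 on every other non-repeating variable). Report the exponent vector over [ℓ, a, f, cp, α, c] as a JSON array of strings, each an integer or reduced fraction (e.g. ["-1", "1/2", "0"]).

["1/2", "-1/2", "1", "0", "0", "0"]

Exponent matrix [T,Θ,L] × [ℓ,a,f,cp,α,c]:
  T: [ 0 -2 -1 -2 -1 -1]
  Θ: [ 0  0  0 -1  0  0]
  L: [ 1  1  0  2  2  1]
Echelon form has 3 nonzero rows (pivots: ℓ,a,cp)
Repeat: ℓ,a,cp; free: f,α,c
RREF:
  r0: [   1    0 -1/2    0  3/2  1/2]
  r1: [   0    1  1/2    0  1/2  1/2]
  r2: [   0    0    0    1    0    0]
Fix exponent of f at 1, α at 0, c at 0; solve each RREF row for its pivot's exponent:
  r0: exp(ℓ) + (-1/2)·1 = 0 ⇒ exp(ℓ) = 1/2
  r1: exp(a) + (1/2)·1 = 0 ⇒ exp(a) = -1/2
  r2: exp(cp) + (0)·1 = 0 ⇒ exp(cp) = 0
Π_1 = ℓ^(1/2) · a^(-1/2) · f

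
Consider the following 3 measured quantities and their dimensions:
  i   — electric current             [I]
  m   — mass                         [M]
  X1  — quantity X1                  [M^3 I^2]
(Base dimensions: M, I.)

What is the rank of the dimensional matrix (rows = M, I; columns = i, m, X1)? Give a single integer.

Write exponents as rows M,I / cols i,m,X1:
  M: [ 0  1  3]
  I: [ 1  0  2]
Echelon form has 2 nonzero rows (pivots: i,m)

2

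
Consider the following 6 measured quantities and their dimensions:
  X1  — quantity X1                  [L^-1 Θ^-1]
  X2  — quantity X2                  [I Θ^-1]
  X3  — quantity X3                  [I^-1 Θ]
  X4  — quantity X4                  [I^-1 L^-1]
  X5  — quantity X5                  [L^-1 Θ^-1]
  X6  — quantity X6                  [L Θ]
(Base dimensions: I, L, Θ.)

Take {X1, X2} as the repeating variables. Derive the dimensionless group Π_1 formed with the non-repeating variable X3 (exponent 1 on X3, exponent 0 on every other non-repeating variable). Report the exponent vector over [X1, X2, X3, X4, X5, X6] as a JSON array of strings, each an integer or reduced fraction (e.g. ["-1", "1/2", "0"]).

Exponent matrix [I,L,Θ] × [X1,X2,X3,X4,X5,X6]:
  I: [ 0  1 -1 -1  0  0]
  L: [-1  0  0 -1 -1  1]
  Θ: [-1 -1  1  0 -1  1]
Row reduction gives pivot columns X1,X2; rank = 2
Repeat: X1,X2; free: X3,X4,X5,X6
RREF:
  r0: [   1    0    0    1    1   -1]
  r1: [   0    1   -1   -1    0    0]
  r2: [   0    0    0    0    0    0]
Fix exponent of X3 at 1, X4 at 0, X5 at 0, X6 at 0; solve each RREF row for its pivot's exponent:
  r0: exp(X1) + (0)·1 = 0 ⇒ exp(X1) = 0
  r1: exp(X2) + (-1)·1 = 0 ⇒ exp(X2) = 1
Π_1 = X2 · X3

["0", "1", "1", "0", "0", "0"]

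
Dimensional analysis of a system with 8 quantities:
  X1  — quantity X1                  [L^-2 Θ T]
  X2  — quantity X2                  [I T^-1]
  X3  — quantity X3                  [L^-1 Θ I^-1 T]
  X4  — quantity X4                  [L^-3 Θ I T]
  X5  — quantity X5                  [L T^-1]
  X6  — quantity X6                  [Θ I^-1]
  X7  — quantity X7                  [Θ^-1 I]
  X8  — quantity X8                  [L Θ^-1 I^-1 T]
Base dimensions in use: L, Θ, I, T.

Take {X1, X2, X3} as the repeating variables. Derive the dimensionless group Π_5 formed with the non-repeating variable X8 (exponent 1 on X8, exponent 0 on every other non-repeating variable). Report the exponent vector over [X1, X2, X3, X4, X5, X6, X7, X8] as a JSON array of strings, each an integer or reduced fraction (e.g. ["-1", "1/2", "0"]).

Dimensional matrix (L×Θ×I×T by X1×X2×X3×X4×X5×X6×X7×X8):
  L: [-2  0 -1 -3  1  0  0  1]
  Θ: [ 1  0  1  1  0  1 -1 -1]
  I: [ 0  1 -1  1  0 -1  1 -1]
  T: [ 1 -1  1  1 -1  0  0  1]
Echelon form has 3 nonzero rows (pivots: X1,X2,X3)
Repeat: X1,X2,X3; free: X4,X5,X6,X7,X8
RREF:
  r0: [   1    0    0    2   -1   -1    1    0]
  r1: [   0    1    0    0    1    1   -1   -2]
  r2: [   0    0    1   -1    1    2   -2   -1]
  r3: [   0    0    0    0    0    0    0    0]
Fix exponent of X8 at 1, X4 at 0, X5 at 0, X6 at 0, X7 at 0; solve each RREF row for its pivot's exponent:
  r0: exp(X1) + (0)·1 = 0 ⇒ exp(X1) = 0
  r1: exp(X2) + (-2)·1 = 0 ⇒ exp(X2) = 2
  r2: exp(X3) + (-1)·1 = 0 ⇒ exp(X3) = 1
Π_5 = X2^2 · X3 · X8

["0", "2", "1", "0", "0", "0", "0", "1"]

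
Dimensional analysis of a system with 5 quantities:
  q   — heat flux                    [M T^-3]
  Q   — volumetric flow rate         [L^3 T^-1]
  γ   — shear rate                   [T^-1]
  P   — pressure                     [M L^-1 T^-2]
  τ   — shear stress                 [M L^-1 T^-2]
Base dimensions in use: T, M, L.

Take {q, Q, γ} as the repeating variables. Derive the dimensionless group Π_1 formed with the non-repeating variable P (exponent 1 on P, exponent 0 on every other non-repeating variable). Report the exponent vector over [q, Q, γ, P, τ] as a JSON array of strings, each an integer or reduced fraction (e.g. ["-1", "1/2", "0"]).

["-1", "1/3", "2/3", "1", "0"]

Exponent matrix [T,M,L] × [q,Q,γ,P,τ]:
  T: [-3 -1 -1 -2 -2]
  M: [ 1  0  0  1  1]
  L: [ 0  3  0 -1 -1]
RREF → pivots at {q,Q,γ} ⇒ r = 3
Pivot set = {q,Q,γ}, free = {P,τ}
RREF:
  r0: [   1    0    0    1    1]
  r1: [   0    1    0 -1/3 -1/3]
  r2: [   0    0    1 -2/3 -2/3]
Fix exponent of P at 1, τ at 0; solve each RREF row for its pivot's exponent:
  r0: exp(q) + (1)·1 = 0 ⇒ exp(q) = -1
  r1: exp(Q) + (-1/3)·1 = 0 ⇒ exp(Q) = 1/3
  r2: exp(γ) + (-2/3)·1 = 0 ⇒ exp(γ) = 2/3
Π_1 = q^-1 · Q^(1/3) · γ^(2/3) · P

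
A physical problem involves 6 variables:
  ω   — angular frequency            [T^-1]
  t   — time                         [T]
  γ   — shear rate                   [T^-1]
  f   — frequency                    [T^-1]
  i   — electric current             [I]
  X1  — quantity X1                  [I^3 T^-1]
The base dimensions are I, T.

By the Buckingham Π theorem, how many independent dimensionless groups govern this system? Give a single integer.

Dimensional matrix (I×T by ω×t×γ×f×i×X1):
  I: [ 0  0  0  0  1  3]
  T: [-1  1 -1 -1  0 -1]
Row reduction gives pivot columns ω,i; rank = 2
6 vars − rank 2 = 4 Π groups

4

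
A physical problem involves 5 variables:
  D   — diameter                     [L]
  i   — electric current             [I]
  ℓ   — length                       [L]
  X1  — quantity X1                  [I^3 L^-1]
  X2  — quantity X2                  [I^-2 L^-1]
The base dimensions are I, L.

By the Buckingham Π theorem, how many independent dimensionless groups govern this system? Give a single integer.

3

Exponent matrix [I,L] × [D,i,ℓ,X1,X2]:
  I: [ 0  1  0  3 -2]
  L: [ 1  0  1 -1 -1]
Row reduction gives pivot columns D,i; rank = 2
5 vars − rank 2 = 3 Π groups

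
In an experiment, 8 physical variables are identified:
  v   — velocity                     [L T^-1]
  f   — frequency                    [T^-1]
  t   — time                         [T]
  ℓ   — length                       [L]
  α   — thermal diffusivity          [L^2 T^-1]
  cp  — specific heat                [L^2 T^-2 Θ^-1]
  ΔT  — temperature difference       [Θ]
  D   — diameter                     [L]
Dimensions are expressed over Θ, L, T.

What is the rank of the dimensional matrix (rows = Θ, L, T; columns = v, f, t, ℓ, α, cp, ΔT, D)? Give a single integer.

3

Write exponents as rows Θ,L,T / cols v,f,t,ℓ,α,cp,ΔT,D:
  Θ: [ 0  0  0  0  0 -1  1  0]
  L: [ 1  0  0  1  2  2  0  1]
  T: [-1 -1  1  0 -1 -2  0  0]
Row reduction gives pivot columns v,f,cp; rank = 3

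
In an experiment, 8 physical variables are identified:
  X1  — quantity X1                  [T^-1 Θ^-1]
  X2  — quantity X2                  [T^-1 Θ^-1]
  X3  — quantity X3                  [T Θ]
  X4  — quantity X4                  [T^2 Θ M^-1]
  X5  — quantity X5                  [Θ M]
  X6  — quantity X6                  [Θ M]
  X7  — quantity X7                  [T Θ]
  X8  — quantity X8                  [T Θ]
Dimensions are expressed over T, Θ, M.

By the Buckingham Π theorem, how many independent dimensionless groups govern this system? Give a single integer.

Write exponents as rows T,Θ,M / cols X1,X2,X3,X4,X5,X6,X7,X8:
  T: [-1 -1  1  2  0  0  1  1]
  Θ: [-1 -1  1  1  1  1  1  1]
  M: [ 0  0  0 -1  1  1  0  0]
Echelon form has 2 nonzero rows (pivots: X1,X4)
8 vars − rank 2 = 6 Π groups

6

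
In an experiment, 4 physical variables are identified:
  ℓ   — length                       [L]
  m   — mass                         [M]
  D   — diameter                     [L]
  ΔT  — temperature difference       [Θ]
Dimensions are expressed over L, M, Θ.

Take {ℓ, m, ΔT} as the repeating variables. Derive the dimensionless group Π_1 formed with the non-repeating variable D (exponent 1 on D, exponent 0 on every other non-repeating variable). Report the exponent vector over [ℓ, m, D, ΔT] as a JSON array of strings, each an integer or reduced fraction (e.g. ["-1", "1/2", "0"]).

Write exponents as rows L,M,Θ / cols ℓ,m,D,ΔT:
  L: [ 1  0  1  0]
  M: [ 0  1  0  0]
  Θ: [ 0  0  0  1]
Echelon form has 3 nonzero rows (pivots: ℓ,m,ΔT)
Pivot set = {ℓ,m,ΔT}, free = {D}
RREF:
  r0: [   1    0    1    0]
  r1: [   0    1    0    0]
  r2: [   0    0    0    1]
Fix exponent of D at 1; solve each RREF row for its pivot's exponent:
  r0: exp(ℓ) + (1)·1 = 0 ⇒ exp(ℓ) = -1
  r1: exp(m) + (0)·1 = 0 ⇒ exp(m) = 0
  r2: exp(ΔT) + (0)·1 = 0 ⇒ exp(ΔT) = 0
Π_1 = ℓ^-1 · D

["-1", "0", "1", "0"]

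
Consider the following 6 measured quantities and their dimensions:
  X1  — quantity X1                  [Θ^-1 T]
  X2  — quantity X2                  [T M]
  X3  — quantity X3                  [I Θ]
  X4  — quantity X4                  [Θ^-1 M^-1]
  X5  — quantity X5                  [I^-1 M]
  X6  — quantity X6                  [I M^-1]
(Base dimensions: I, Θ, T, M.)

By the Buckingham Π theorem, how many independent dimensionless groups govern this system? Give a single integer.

3

Exponent matrix [I,Θ,T,M] × [X1,X2,X3,X4,X5,X6]:
  I: [ 0  0  1  0 -1  1]
  Θ: [-1  0  1 -1  0  0]
  T: [ 1  1  0  0  0  0]
  M: [ 0  1  0 -1  1 -1]
RREF → pivots at {X1,X2,X3} ⇒ r = 3
n=6, r=3 ⇒ 3 dimensionless groups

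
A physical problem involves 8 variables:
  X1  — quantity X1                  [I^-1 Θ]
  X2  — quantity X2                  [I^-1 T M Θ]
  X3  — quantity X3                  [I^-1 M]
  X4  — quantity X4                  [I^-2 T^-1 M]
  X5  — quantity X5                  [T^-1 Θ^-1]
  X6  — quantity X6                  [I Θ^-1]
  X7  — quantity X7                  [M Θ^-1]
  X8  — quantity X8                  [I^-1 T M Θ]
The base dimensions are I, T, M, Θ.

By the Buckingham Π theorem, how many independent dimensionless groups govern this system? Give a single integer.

Dimensional matrix (I×T×M×Θ by X1×X2×X3×X4×X5×X6×X7×X8):
  I: [-1 -1 -1 -2  0  1  0 -1]
  T: [ 0  1  0 -1 -1  0  0  1]
  M: [ 0  1  1  1  0  0  1  1]
  Θ: [ 1  1  0  0 -1 -1 -1  1]
RREF → pivots at {X1,X2,X3} ⇒ r = 3
8 vars − rank 3 = 5 Π groups

5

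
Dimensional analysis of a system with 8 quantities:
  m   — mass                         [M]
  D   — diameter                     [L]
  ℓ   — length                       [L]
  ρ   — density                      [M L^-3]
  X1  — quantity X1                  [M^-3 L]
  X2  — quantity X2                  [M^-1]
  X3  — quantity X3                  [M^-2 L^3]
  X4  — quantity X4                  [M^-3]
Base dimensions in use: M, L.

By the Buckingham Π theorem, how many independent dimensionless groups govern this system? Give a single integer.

Write exponents as rows M,L / cols m,D,ℓ,ρ,X1,X2,X3,X4:
  M: [ 1  0  0  1 -3 -1 -2 -3]
  L: [ 0  1  1 -3  1  0  3  0]
Row reduction gives pivot columns m,D; rank = 2
n=8, r=2 ⇒ 6 dimensionless groups

6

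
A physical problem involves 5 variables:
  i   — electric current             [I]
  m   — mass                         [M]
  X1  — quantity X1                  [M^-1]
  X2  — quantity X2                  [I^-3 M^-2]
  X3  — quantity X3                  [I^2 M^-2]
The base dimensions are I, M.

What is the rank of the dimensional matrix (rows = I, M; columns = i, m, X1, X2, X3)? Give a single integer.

Write exponents as rows I,M / cols i,m,X1,X2,X3:
  I: [ 1  0  0 -3  2]
  M: [ 0  1 -1 -2 -2]
Row reduction gives pivot columns i,m; rank = 2

2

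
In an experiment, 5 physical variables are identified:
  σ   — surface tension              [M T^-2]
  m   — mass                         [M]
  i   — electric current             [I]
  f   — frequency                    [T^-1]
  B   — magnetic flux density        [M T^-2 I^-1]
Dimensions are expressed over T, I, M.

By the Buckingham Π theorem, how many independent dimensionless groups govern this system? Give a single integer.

2

Exponent matrix [T,I,M] × [σ,m,i,f,B]:
  T: [-2  0  0 -1 -2]
  I: [ 0  0  1  0 -1]
  M: [ 1  1  0  0  1]
Row reduction gives pivot columns σ,m,i; rank = 3
Π count = n − r = 5 − 3 = 2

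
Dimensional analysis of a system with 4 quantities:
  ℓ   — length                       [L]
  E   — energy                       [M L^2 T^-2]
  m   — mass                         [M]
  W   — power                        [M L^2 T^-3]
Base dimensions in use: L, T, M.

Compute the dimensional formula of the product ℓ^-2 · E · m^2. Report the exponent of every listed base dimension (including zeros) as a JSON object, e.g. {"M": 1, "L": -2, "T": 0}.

{"L": 0, "T": -2, "M": 3}

Write exponents as rows L,T,M / cols ℓ,E,m,W:
  L: [ 1  2  0  2]
  T: [ 0 -2  0 -3]
  M: [ 0  1  1  1]
  [L]: (-2)·1+(1)·2+(2)·0 = 0
  [T]: (-2)·0+(1)·-2+(2)·0 = -2
  [M]: (-2)·0+(1)·1+(2)·1 = 3
⇒ T^-2 M^3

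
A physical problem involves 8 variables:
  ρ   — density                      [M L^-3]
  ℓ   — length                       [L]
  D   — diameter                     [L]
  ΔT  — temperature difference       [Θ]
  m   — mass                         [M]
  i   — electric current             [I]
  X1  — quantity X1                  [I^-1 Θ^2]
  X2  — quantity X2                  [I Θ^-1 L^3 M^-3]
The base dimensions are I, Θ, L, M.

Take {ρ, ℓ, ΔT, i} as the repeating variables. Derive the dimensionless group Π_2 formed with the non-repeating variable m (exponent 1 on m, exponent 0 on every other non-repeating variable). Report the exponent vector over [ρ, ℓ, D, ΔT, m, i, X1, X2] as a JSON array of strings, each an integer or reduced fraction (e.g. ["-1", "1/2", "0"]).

["-1", "-3", "0", "0", "1", "0", "0", "0"]

Dimensional matrix (I×Θ×L×M by ρ×ℓ×D×ΔT×m×i×X1×X2):
  I: [ 0  0  0  0  0  1 -1  1]
  Θ: [ 0  0  0  1  0  0  2 -1]
  L: [-3  1  1  0  0  0  0  3]
  M: [ 1  0  0  0  1  0  0 -3]
Row reduction gives pivot columns ρ,ℓ,ΔT,i; rank = 4
Repeat: ρ,ℓ,ΔT,i; free: D,m,X1,X2
RREF:
  r0: [   1    0    0    0    1    0    0   -3]
  r1: [   0    1    1    0    3    0    0   -6]
  r2: [   0    0    0    1    0    0    2   -1]
  r3: [   0    0    0    0    0    1   -1    1]
Fix exponent of m at 1, D at 0, X1 at 0, X2 at 0; solve each RREF row for its pivot's exponent:
  r0: exp(ρ) + (1)·1 = 0 ⇒ exp(ρ) = -1
  r1: exp(ℓ) + (3)·1 = 0 ⇒ exp(ℓ) = -3
  r2: exp(ΔT) + (0)·1 = 0 ⇒ exp(ΔT) = 0
  r3: exp(i) + (0)·1 = 0 ⇒ exp(i) = 0
Π_2 = ρ^-1 · ℓ^-3 · m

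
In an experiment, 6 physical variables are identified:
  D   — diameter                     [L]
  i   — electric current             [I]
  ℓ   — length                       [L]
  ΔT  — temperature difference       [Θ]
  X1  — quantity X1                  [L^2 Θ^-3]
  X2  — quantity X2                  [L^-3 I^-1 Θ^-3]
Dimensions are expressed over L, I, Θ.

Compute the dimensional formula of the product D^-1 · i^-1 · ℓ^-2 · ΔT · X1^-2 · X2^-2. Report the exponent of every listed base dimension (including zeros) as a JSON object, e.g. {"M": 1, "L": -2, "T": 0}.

Dimensional matrix (L×I×Θ by D×i×ℓ×ΔT×X1×X2):
  L: [ 1  0  1  0  2 -3]
  I: [ 0  1  0  0  0 -1]
  Θ: [ 0  0  0  1 -3 -3]
  [L]: (-1)·1+(-1)·0+(-2)·1+(1)·0+(-2)·2+(-2)·-3 = -1
  [I]: (-1)·0+(-1)·1+(-2)·0+(1)·0+(-2)·0+(-2)·-1 = 1
  [Θ]: (-1)·0+(-1)·0+(-2)·0+(1)·1+(-2)·-3+(-2)·-3 = 13
⇒ L^-1 I Θ^13

{"L": -1, "I": 1, "Θ": 13}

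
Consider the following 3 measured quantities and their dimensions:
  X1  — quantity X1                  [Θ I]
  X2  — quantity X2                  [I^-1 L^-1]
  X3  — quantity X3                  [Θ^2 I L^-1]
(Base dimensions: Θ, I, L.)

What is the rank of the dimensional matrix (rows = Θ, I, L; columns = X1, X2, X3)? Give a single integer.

2

Dimensional matrix (Θ×I×L by X1×X2×X3):
  Θ: [ 1  0  2]
  I: [ 1 -1  1]
  L: [ 0 -1 -1]
Row reduction gives pivot columns X1,X2; rank = 2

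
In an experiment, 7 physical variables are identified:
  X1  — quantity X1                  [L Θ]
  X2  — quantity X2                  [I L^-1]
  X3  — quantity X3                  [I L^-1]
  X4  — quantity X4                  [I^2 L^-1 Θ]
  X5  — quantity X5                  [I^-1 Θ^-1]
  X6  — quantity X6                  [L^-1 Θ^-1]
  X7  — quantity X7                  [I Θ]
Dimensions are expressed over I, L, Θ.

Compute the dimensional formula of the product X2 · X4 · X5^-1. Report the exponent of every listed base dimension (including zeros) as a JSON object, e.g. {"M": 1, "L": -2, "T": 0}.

{"I": 4, "L": -2, "Θ": 2}

Dimensional matrix (I×L×Θ by X1×X2×X3×X4×X5×X6×X7):
  I: [ 0  1  1  2 -1  0  1]
  L: [ 1 -1 -1 -1  0 -1  0]
  Θ: [ 1  0  0  1 -1 -1  1]
  [I]: (1)·1+(1)·2+(-1)·-1 = 4
  [L]: (1)·-1+(1)·-1+(-1)·0 = -2
  [Θ]: (1)·0+(1)·1+(-1)·-1 = 2
⇒ I^4 L^-2 Θ^2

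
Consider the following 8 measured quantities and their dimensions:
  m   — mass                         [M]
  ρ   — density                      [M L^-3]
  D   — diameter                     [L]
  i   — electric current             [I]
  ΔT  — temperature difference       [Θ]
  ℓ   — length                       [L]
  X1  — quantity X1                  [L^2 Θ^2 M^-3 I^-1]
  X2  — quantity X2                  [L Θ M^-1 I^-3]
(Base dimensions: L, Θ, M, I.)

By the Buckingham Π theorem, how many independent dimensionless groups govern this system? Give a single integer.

Exponent matrix [L,Θ,M,I] × [m,ρ,D,i,ΔT,ℓ,X1,X2]:
  L: [ 0 -3  1  0  0  1  2  1]
  Θ: [ 0  0  0  0  1  0  2  1]
  M: [ 1  1  0  0  0  0 -3 -1]
  I: [ 0  0  0  1  0  0 -1 -3]
RREF → pivots at {m,ρ,i,ΔT} ⇒ r = 4
n=8, r=4 ⇒ 4 dimensionless groups

4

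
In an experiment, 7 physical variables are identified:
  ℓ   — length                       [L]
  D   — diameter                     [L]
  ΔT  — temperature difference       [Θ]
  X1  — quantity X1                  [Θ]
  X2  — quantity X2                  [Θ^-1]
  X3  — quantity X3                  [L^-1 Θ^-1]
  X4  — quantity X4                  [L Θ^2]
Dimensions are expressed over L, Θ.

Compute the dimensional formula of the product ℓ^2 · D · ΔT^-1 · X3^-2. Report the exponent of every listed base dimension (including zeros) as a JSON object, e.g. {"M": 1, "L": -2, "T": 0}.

Exponent matrix [L,Θ] × [ℓ,D,ΔT,X1,X2,X3,X4]:
  L: [ 1  1  0  0  0 -1  1]
  Θ: [ 0  0  1  1 -1 -1  2]
  [L]: (2)·1+(1)·1+(-1)·0+(-2)·-1 = 5
  [Θ]: (2)·0+(1)·0+(-1)·1+(-2)·-1 = 1
⇒ L^5 Θ

{"L": 5, "Θ": 1}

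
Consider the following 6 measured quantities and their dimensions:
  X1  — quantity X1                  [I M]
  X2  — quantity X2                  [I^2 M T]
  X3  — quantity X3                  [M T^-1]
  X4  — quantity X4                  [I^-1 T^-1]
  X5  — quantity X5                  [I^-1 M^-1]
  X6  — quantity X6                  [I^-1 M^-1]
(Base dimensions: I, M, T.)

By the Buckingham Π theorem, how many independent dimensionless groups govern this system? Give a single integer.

Exponent matrix [I,M,T] × [X1,X2,X3,X4,X5,X6]:
  I: [ 1  2  0 -1 -1 -1]
  M: [ 1  1  1  0 -1 -1]
  T: [ 0  1 -1 -1  0  0]
Echelon form has 2 nonzero rows (pivots: X1,X2)
Π count = n − r = 6 − 2 = 4

4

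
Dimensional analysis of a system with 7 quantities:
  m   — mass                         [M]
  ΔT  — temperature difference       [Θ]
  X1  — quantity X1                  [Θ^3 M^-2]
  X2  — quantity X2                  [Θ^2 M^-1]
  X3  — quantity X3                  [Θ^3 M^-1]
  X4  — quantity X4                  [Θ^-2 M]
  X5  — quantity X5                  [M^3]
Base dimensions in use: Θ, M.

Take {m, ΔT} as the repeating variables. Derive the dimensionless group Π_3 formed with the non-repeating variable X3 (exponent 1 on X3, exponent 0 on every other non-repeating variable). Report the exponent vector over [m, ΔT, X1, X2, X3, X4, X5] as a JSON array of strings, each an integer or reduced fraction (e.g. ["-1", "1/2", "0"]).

Dimensional matrix (Θ×M by m×ΔT×X1×X2×X3×X4×X5):
  Θ: [ 0  1  3  2  3 -2  0]
  M: [ 1  0 -2 -1 -1  1  3]
Echelon form has 2 nonzero rows (pivots: m,ΔT)
Repeat: m,ΔT; free: X1,X2,X3,X4,X5
RREF:
  r0: [   1    0   -2   -1   -1    1    3]
  r1: [   0    1    3    2    3   -2    0]
Fix exponent of X3 at 1, X1 at 0, X2 at 0, X4 at 0, X5 at 0; solve each RREF row for its pivot's exponent:
  r0: exp(m) + (-1)·1 = 0 ⇒ exp(m) = 1
  r1: exp(ΔT) + (3)·1 = 0 ⇒ exp(ΔT) = -3
Π_3 = m · ΔT^-3 · X3

["1", "-3", "0", "0", "1", "0", "0"]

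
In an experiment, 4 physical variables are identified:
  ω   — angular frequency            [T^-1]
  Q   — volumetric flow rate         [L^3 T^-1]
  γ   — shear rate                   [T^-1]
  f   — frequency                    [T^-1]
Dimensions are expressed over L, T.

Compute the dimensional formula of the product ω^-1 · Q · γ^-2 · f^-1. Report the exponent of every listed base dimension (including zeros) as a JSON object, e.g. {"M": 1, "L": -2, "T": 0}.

Dimensional matrix (L×T by ω×Q×γ×f):
  L: [ 0  3  0  0]
  T: [-1 -1 -1 -1]
  [L]: (-1)·0+(1)·3+(-2)·0+(-1)·0 = 3
  [T]: (-1)·-1+(1)·-1+(-2)·-1+(-1)·-1 = 3
⇒ L^3 T^3

{"L": 3, "T": 3}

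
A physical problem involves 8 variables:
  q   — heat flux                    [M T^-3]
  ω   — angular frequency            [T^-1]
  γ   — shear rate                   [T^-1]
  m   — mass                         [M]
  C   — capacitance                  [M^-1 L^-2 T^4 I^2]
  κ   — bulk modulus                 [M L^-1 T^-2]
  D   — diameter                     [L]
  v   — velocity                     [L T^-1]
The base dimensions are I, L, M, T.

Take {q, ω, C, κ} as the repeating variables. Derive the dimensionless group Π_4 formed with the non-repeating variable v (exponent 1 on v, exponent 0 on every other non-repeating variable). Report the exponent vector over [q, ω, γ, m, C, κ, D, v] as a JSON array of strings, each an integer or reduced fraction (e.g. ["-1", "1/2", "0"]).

Dimensional matrix (I×L×M×T by q×ω×γ×m×C×κ×D×v):
  I: [ 0  0  0  0  2  0  0  0]
  L: [ 0  0  0  0 -2 -1  1  1]
  M: [ 1  0  0  1 -1  1  0  0]
  T: [-3 -1 -1  0  4 -2  0 -1]
RREF → pivots at {q,ω,C,κ} ⇒ r = 4
Pivot set = {q,ω,C,κ}, free = {γ,m,D,v}
RREF:
  r0: [   1    0    0    1    0    0    1    1]
  r1: [   0    1    1   -3    0    0   -1    0]
  r2: [   0    0    0    0    1    0    0    0]
  r3: [   0    0    0    0    0    1   -1   -1]
Fix exponent of v at 1, γ at 0, m at 0, D at 0; solve each RREF row for its pivot's exponent:
  r0: exp(q) + (1)·1 = 0 ⇒ exp(q) = -1
  r1: exp(ω) + (0)·1 = 0 ⇒ exp(ω) = 0
  r2: exp(C) + (0)·1 = 0 ⇒ exp(C) = 0
  r3: exp(κ) + (-1)·1 = 0 ⇒ exp(κ) = 1
Π_4 = q^-1 · κ · v

["-1", "0", "0", "0", "0", "1", "0", "1"]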